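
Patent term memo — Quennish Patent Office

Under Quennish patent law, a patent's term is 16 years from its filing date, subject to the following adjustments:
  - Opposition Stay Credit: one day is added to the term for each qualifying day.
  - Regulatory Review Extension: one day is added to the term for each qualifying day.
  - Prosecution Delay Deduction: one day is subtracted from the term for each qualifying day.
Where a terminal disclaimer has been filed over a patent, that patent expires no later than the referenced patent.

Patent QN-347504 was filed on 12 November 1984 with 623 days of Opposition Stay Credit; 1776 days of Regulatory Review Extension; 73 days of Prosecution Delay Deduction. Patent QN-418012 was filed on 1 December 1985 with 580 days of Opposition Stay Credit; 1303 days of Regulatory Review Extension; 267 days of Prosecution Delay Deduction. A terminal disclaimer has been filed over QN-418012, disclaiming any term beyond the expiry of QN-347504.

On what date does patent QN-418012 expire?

Natural term of QN-418012:
  Base: filing + 16 years → 1 December 2001.
  Opposition Stay Credit: +580 days → 4 July 2003.
  Regulatory Review Extension: +1303 days → 27 January 2007.
  Prosecution Delay Deduction: −267 days → 5 May 2006.
Expiry of referenced patent QN-347504:
  Base: filing + 16 years → 12 November 2000.
  Opposition Stay Credit: +623 days → 28 July 2002.
  Regulatory Review Extension: +1776 days → 8 June 2007.
  Prosecution Delay Deduction: −73 days → 27 March 2007.
Terminal disclaimer: QN-418012 expires on the earlier of 5 May 2006 and 27 March 2007.

May 5, 2006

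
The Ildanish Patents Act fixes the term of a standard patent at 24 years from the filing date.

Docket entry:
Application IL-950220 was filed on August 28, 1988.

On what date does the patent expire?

Filing date + 24 years → 28 August 2012.

August 28, 2012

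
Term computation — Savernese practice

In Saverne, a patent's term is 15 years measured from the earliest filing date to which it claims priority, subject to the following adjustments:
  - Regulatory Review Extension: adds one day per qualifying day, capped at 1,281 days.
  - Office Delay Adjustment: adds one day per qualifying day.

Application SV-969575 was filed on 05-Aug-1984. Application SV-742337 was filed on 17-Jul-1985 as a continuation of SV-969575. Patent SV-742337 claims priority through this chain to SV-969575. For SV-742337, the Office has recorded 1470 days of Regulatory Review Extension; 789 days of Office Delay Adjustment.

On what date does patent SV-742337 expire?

Earliest priority filing: 5 August 1984.
Base term: 5 August 1984 + 15 years → 5 August 1999.
Regulatory Review Extension: 1470 days claimed exceeds the 1281-day cap, so +1281 days → 6 February 2003.
Office Delay Adjustment: +789 days → 5 April 2005.

2005-04-05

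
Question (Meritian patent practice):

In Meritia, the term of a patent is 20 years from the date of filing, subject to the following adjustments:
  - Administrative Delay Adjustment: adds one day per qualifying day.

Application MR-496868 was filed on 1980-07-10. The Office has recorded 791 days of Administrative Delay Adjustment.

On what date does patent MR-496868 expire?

2002-09-09

Base term: filing date + 20 years → 10 July 2000.
Administrative Delay Adjustment: +791 days → 9 September 2002.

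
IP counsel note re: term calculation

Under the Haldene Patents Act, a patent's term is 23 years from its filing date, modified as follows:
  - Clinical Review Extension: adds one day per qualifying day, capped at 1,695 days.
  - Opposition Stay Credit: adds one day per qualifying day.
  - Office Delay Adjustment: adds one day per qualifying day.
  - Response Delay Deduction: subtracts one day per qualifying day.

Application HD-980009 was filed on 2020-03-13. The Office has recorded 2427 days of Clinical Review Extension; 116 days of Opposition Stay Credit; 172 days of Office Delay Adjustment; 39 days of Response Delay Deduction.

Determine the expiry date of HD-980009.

2048-07-08

Base term: filing date + 23 years → 13 March 2043.
Clinical Review Extension: 2427 days claimed exceeds the 1695-day cap, so +1695 days → 2 November 2047.
Opposition Stay Credit: +116 days → 26 February 2048.
Office Delay Adjustment: +172 days → 16 August 2048.
Response Delay Deduction: −39 days → 8 July 2048.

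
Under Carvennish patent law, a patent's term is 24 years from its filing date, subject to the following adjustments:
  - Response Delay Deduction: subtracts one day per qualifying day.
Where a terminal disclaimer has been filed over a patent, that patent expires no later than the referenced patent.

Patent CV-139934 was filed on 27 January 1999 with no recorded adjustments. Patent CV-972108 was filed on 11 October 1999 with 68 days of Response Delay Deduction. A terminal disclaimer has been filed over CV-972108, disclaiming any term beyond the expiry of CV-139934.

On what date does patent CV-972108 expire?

2023-01-27

Natural term of CV-972108:
  Base: filing + 24 years → 11 October 2023.
  Response Delay Deduction: −68 days → 4 August 2023.
Expiry of referenced patent CV-139934:
  Base: filing + 24 years → 27 January 2023.
Terminal disclaimer: CV-972108 expires on the earlier of 4 August 2023 and 27 January 2023.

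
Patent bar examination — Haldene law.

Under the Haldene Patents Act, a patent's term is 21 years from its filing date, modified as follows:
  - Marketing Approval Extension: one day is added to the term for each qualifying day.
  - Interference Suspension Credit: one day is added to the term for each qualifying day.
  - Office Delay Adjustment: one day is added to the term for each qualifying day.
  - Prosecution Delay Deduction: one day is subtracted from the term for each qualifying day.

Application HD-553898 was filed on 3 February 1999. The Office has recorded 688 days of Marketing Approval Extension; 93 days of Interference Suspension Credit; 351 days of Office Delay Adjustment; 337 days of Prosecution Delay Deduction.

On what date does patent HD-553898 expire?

Base term: filing date + 21 years → 3 February 2020.
Marketing Approval Extension: +688 days → 22 December 2021.
Interference Suspension Credit: +93 days → 25 March 2022.
Office Delay Adjustment: +351 days → 11 March 2023.
Prosecution Delay Deduction: −337 days → 8 April 2022.

2022-04-08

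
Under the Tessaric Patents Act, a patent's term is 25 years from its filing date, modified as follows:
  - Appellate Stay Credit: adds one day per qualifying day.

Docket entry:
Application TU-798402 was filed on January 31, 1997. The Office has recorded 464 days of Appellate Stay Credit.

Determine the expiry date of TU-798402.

Base term: filing date + 25 years → 31 January 2022.
Appellate Stay Credit: +464 days → 10 May 2023.

2023-05-10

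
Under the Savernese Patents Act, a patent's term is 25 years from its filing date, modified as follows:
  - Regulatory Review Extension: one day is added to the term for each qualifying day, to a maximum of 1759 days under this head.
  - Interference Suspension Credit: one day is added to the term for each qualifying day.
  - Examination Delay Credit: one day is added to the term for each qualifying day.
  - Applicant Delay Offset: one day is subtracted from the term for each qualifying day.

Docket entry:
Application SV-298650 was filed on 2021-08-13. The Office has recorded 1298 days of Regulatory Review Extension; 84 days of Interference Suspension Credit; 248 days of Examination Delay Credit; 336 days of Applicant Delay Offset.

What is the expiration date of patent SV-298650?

Base term: filing date + 25 years → 13 August 2046.
Regulatory Review Extension: 1298 days (within the 1759-day cap) → +1298 days → 3 March 2050.
Interference Suspension Credit: +84 days → 26 May 2050.
Examination Delay Credit: +248 days → 29 January 2051.
Applicant Delay Offset: −336 days → 27 February 2050.

2050-02-27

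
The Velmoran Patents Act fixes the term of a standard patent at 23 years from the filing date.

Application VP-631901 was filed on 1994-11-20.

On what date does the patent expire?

2017-11-20

Filing date + 23 years → 20 November 2017.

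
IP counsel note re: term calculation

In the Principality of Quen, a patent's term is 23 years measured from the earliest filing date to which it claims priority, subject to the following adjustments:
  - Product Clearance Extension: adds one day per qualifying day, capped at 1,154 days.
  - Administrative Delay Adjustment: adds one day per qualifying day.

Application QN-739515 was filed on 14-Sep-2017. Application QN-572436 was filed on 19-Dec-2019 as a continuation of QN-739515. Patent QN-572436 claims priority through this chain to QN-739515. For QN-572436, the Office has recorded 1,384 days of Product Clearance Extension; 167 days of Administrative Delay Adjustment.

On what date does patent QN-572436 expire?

April 27, 2044

Earliest priority filing: 14 September 2017.
Base term: 14 September 2017 + 23 years → 14 September 2040.
Product Clearance Extension: 1384 days claimed exceeds the 1154-day cap, so +1154 days → 12 November 2043.
Administrative Delay Adjustment: +167 days → 27 April 2044.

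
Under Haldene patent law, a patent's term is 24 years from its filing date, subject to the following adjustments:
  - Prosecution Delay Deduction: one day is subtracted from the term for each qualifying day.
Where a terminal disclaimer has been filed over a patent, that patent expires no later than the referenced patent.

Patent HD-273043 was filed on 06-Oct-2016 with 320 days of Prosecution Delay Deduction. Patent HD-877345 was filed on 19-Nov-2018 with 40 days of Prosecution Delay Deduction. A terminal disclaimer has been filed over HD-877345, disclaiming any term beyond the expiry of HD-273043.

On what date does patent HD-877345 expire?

2039-11-21

Natural term of HD-877345:
  Base: filing + 24 years → 19 November 2042.
  Prosecution Delay Deduction: −40 days → 10 October 2042.
Expiry of referenced patent HD-273043:
  Base: filing + 24 years → 6 October 2040.
  Prosecution Delay Deduction: −320 days → 21 November 2039.
Terminal disclaimer: HD-877345 expires on the earlier of 10 October 2042 and 21 November 2039.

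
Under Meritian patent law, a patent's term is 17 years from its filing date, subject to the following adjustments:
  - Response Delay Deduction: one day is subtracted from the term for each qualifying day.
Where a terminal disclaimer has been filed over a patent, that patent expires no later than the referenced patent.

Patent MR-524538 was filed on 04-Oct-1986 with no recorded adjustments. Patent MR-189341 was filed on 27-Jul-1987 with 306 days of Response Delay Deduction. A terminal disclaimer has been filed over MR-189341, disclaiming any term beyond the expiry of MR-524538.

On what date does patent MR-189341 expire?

Natural term of MR-189341:
  Base: filing + 17 years → 27 July 2004.
  Response Delay Deduction: −306 days → 25 September 2003.
Expiry of referenced patent MR-524538:
  Base: filing + 17 years → 4 October 2003.
Terminal disclaimer: MR-189341 expires on the earlier of 25 September 2003 and 4 October 2003.

September 25, 2003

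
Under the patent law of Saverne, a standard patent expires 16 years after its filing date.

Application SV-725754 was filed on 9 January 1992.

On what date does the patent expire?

Filing date + 16 years → 9 January 2008.

January 9, 2008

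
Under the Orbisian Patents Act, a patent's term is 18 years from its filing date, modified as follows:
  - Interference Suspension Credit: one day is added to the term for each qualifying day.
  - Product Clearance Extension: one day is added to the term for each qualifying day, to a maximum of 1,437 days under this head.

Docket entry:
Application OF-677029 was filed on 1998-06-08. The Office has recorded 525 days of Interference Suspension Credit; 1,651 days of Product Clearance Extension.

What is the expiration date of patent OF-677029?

Base term: filing date + 18 years → 8 June 2016.
Interference Suspension Credit: +525 days → 15 November 2017.
Product Clearance Extension: 1651 days claimed exceeds the 1437-day cap, so +1437 days → 22 October 2021.

October 22, 2021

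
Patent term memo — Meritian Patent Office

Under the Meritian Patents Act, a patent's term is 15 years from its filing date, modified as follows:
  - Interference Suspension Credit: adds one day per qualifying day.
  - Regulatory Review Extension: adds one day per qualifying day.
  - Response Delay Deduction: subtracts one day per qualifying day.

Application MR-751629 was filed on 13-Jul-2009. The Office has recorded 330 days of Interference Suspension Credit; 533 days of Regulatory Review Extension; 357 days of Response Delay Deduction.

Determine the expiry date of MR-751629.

2025-12-01

Base term: filing date + 15 years → 13 July 2024.
Interference Suspension Credit: +330 days → 8 June 2025.
Regulatory Review Extension: +533 days → 23 November 2026.
Response Delay Deduction: −357 days → 1 December 2025.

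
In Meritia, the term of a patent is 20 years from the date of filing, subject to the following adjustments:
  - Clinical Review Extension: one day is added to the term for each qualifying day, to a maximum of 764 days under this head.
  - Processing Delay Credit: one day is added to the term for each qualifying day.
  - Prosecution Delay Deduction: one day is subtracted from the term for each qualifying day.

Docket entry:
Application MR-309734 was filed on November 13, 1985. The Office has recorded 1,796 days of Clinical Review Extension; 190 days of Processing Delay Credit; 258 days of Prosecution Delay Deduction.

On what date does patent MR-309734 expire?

October 10, 2007

Base term: filing date + 20 years → 13 November 2005.
Clinical Review Extension: 1796 days claimed exceeds the 764-day cap, so +764 days → 17 December 2007.
Processing Delay Credit: +190 days → 24 June 2008.
Prosecution Delay Deduction: −258 days → 10 October 2007.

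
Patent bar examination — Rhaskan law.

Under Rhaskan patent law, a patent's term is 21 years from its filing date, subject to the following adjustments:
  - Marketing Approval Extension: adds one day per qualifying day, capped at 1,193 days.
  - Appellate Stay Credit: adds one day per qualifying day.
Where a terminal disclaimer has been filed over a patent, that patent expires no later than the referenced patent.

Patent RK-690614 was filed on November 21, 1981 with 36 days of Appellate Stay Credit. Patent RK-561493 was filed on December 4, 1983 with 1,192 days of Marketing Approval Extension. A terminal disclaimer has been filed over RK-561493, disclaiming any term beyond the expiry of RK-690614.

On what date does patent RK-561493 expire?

Natural term of RK-561493:
  Base: filing + 21 years → 4 December 2004.
  Marketing Approval Extension: 1192 days (within the 1193-day cap) → +1192 days → 10 March 2008.
Expiry of referenced patent RK-690614:
  Base: filing + 21 years → 21 November 2002.
  Appellate Stay Credit: +36 days → 27 December 2002.
Terminal disclaimer: RK-561493 expires on the earlier of 10 March 2008 and 27 December 2002.

December 27, 2002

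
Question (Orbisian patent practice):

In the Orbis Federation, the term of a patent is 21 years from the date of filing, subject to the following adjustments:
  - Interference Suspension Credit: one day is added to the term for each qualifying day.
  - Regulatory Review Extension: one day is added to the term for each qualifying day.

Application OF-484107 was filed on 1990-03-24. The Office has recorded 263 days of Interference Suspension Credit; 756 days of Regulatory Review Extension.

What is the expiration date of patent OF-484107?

January 6, 2014

Base term: filing date + 21 years → 24 March 2011.
Interference Suspension Credit: +263 days → 12 December 2011.
Regulatory Review Extension: +756 days → 6 January 2014.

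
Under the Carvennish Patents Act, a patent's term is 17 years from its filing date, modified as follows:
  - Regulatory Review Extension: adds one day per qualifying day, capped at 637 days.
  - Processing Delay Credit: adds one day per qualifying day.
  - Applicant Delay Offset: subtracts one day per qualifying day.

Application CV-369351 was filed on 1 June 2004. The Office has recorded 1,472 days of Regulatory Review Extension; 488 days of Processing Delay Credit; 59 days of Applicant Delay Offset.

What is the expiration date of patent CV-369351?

May 2, 2024

Base term: filing date + 17 years → 1 June 2021.
Regulatory Review Extension: 1472 days claimed exceeds the 637-day cap, so +637 days → 28 February 2023.
Processing Delay Credit: +488 days → 30 June 2024.
Applicant Delay Offset: −59 days → 2 May 2024.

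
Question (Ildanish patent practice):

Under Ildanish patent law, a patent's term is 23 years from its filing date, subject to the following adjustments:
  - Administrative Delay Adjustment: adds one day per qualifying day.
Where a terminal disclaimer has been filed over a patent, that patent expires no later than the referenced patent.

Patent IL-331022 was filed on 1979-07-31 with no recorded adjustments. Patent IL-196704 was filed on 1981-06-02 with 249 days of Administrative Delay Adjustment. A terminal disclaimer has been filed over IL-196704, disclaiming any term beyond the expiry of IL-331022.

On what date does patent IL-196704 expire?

Natural term of IL-196704:
  Base: filing + 23 years → 2 June 2004.
  Administrative Delay Adjustment: +249 days → 6 February 2005.
Expiry of referenced patent IL-331022:
  Base: filing + 23 years → 31 July 2002.
Terminal disclaimer: IL-196704 expires on the earlier of 6 February 2005 and 31 July 2002.

2002-07-31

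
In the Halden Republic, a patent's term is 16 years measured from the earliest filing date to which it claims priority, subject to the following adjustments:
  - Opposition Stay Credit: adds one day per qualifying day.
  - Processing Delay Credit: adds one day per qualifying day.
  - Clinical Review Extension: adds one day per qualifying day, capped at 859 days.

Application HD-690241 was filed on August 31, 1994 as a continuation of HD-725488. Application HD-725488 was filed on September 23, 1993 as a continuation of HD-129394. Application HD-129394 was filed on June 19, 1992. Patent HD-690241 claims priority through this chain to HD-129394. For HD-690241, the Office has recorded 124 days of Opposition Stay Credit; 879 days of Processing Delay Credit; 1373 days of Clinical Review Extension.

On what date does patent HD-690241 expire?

2013-07-25

Earliest priority filing: 19 June 1992.
Base term: 19 June 1992 + 16 years → 19 June 2008.
Opposition Stay Credit: +124 days → 21 October 2008.
Processing Delay Credit: +879 days → 19 March 2011.
Clinical Review Extension: 1373 days claimed exceeds the 859-day cap, so +859 days → 25 July 2013.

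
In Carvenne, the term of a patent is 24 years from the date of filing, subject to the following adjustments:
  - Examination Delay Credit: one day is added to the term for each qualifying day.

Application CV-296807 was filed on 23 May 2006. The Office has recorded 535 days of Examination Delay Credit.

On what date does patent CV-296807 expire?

Base term: filing date + 24 years → 23 May 2030.
Examination Delay Credit: +535 days → 9 November 2031.

November 9, 2031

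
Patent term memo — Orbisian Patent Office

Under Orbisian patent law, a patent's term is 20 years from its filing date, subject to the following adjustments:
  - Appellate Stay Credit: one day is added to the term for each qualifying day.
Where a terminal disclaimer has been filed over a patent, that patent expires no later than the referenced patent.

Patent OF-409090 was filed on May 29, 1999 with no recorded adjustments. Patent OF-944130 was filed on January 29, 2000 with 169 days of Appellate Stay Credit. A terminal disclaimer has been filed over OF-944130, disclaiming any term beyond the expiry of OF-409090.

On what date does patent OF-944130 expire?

Natural term of OF-944130:
  Base: filing + 20 years → 29 January 2020.
  Appellate Stay Credit: +169 days → 16 July 2020.
Expiry of referenced patent OF-409090:
  Base: filing + 20 years → 29 May 2019.
Terminal disclaimer: OF-944130 expires on the earlier of 16 July 2020 and 29 May 2019.

2019-05-29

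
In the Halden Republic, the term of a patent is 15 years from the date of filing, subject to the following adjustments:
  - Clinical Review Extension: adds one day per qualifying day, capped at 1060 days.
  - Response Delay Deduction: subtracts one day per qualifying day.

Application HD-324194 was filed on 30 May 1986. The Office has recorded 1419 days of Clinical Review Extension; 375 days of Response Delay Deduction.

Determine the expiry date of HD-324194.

April 15, 2003

Base term: filing date + 15 years → 30 May 2001.
Clinical Review Extension: 1419 days claimed exceeds the 1060-day cap, so +1060 days → 24 April 2004.
Response Delay Deduction: −375 days → 15 April 2003.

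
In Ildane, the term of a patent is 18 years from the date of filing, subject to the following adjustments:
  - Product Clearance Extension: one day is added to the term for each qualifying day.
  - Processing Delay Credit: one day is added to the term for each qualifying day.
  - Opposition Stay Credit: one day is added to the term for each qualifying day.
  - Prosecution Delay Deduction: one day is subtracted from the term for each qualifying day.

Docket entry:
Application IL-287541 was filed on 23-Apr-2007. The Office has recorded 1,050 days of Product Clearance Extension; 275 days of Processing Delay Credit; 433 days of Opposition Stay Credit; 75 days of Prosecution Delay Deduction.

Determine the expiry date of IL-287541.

Base term: filing date + 18 years → 23 April 2025.
Product Clearance Extension: +1050 days → 8 March 2028.
Processing Delay Credit: +275 days → 8 December 2028.
Opposition Stay Credit: +433 days → 14 February 2030.
Prosecution Delay Deduction: −75 days → 1 December 2029.

December 1, 2029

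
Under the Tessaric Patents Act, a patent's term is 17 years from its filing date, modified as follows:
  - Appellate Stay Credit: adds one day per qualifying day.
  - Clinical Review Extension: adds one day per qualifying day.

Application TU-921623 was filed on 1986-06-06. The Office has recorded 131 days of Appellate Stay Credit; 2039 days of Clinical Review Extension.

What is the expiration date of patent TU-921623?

2009-05-15

Base term: filing date + 17 years → 6 June 2003.
Appellate Stay Credit: +131 days → 15 October 2003.
Clinical Review Extension: +2039 days → 15 May 2009.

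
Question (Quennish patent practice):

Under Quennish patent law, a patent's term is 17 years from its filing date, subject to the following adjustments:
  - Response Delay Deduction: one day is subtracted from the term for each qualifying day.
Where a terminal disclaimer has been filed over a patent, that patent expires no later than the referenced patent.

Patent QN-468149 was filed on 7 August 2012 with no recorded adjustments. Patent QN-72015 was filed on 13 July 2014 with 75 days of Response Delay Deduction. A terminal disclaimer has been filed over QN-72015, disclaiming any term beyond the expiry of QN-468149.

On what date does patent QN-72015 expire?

August 7, 2029

Natural term of QN-72015:
  Base: filing + 17 years → 13 July 2031.
  Response Delay Deduction: −75 days → 29 April 2031.
Expiry of referenced patent QN-468149:
  Base: filing + 17 years → 7 August 2029.
Terminal disclaimer: QN-72015 expires on the earlier of 29 April 2031 and 7 August 2029.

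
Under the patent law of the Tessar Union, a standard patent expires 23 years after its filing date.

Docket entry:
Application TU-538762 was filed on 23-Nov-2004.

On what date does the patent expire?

Filing date + 23 years → 23 November 2027.

2027-11-23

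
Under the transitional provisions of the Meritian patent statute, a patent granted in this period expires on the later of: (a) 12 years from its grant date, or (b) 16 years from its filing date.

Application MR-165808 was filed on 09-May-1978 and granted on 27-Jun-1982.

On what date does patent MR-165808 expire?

(a) grant + 12 years → 27 June 1994.
(b) filing + 16 years → 9 May 1994.
Later of the two: 27 June 1994.

June 27, 1994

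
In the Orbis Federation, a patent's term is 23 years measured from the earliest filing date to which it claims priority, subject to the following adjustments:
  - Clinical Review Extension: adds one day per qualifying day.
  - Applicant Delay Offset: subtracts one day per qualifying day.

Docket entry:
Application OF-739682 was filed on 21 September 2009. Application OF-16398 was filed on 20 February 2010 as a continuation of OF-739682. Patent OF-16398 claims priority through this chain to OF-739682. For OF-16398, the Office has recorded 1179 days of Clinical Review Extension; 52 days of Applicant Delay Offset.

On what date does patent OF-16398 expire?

Earliest priority filing: 21 September 2009.
Base term: 21 September 2009 + 23 years → 21 September 2032.
Clinical Review Extension: +1179 days → 14 December 2035.
Applicant Delay Offset: −52 days → 23 October 2035.

October 23, 2035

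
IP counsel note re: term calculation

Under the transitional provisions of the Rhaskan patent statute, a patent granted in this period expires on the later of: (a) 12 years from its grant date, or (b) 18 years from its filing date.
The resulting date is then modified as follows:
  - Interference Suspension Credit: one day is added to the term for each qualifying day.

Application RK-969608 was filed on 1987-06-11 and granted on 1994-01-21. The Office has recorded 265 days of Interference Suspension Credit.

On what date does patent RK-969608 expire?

October 13, 2006

(a) grant + 12 years → 21 January 2006.
(b) filing + 18 years → 11 June 2005.
Later of the two: 21 January 2006.
Interference Suspension Credit: +265 days → 13 October 2006.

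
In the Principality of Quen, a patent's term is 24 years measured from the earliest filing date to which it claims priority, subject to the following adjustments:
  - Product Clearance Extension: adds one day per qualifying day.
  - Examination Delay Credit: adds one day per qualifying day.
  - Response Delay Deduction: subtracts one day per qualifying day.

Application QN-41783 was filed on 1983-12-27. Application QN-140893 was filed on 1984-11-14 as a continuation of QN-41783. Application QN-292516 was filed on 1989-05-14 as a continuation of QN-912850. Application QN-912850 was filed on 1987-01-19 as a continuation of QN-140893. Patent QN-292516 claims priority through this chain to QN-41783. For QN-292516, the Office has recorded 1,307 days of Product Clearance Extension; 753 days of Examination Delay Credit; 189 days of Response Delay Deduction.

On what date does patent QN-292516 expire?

February 9, 2013

Earliest priority filing: 27 December 1983.
Base term: 27 December 1983 + 24 years → 27 December 2007.
Product Clearance Extension: +1307 days → 26 July 2011.
Examination Delay Credit: +753 days → 17 August 2013.
Response Delay Deduction: −189 days → 9 February 2013.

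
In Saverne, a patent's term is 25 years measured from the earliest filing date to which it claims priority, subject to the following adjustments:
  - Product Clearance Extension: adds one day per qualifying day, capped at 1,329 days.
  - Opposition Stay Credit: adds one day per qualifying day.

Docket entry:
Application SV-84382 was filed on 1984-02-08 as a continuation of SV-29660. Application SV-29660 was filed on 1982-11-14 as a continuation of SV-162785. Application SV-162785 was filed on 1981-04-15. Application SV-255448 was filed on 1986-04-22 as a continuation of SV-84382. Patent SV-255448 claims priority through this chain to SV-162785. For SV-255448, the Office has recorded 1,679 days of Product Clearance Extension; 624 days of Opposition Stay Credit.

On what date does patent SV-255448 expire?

Earliest priority filing: 15 April 1981.
Base term: 15 April 1981 + 25 years → 15 April 2006.
Product Clearance Extension: 1679 days claimed exceeds the 1329-day cap, so +1329 days → 4 December 2009.
Opposition Stay Credit: +624 days → 20 August 2011.

August 20, 2011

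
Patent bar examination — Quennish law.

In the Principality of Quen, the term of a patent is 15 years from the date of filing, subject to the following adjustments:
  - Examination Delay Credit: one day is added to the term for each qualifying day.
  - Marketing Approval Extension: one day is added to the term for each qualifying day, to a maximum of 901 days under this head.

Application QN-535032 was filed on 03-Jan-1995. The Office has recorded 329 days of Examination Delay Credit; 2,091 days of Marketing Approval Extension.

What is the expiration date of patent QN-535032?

2013-05-17

Base term: filing date + 15 years → 3 January 2010.
Examination Delay Credit: +329 days → 28 November 2010.
Marketing Approval Extension: 2091 days claimed exceeds the 901-day cap, so +901 days → 17 May 2013.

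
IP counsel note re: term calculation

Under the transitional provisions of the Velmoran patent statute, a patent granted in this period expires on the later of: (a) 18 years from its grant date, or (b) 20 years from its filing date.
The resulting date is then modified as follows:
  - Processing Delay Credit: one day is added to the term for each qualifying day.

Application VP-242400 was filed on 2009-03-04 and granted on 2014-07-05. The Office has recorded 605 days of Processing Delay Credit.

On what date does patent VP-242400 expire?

(a) grant + 18 years → 5 July 2032.
(b) filing + 20 years → 4 March 2029.
Later of the two: 5 July 2032.
Processing Delay Credit: +605 days → 2 March 2034.

March 2, 2034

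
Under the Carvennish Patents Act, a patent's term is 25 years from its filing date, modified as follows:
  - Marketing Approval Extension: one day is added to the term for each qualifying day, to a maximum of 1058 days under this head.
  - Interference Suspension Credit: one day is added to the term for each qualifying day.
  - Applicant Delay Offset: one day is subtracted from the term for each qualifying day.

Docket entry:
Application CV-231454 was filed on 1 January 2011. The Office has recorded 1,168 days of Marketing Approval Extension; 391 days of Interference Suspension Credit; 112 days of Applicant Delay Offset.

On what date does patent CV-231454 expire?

2039-08-30

Base term: filing date + 25 years → 1 January 2036.
Marketing Approval Extension: 1168 days claimed exceeds the 1058-day cap, so +1058 days → 24 November 2038.
Interference Suspension Credit: +391 days → 20 December 2039.
Applicant Delay Offset: −112 days → 30 August 2039.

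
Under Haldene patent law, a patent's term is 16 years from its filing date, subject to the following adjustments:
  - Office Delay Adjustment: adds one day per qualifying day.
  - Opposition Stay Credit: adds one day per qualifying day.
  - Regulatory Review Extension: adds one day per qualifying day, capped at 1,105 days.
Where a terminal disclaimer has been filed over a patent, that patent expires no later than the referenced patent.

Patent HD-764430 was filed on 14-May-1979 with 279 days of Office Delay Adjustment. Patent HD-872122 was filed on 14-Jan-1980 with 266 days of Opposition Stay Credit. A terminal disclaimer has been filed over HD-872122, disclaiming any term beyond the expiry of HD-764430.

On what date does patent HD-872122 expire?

February 17, 1996

Natural term of HD-872122:
  Base: filing + 16 years → 14 January 1996.
  Opposition Stay Credit: +266 days → 6 October 1996.
Expiry of referenced patent HD-764430:
  Base: filing + 16 years → 14 May 1995.
  Office Delay Adjustment: +279 days → 17 February 1996.
Terminal disclaimer: HD-872122 expires on the earlier of 6 October 1996 and 17 February 1996.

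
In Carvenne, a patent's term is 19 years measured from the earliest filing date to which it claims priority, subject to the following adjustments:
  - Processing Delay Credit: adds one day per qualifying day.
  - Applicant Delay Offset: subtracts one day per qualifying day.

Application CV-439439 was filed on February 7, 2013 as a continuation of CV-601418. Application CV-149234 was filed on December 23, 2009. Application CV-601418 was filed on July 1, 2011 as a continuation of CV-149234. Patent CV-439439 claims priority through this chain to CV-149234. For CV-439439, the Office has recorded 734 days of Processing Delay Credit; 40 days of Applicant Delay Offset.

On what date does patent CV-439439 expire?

Earliest priority filing: 23 December 2009.
Base term: 23 December 2009 + 19 years → 23 December 2028.
Processing Delay Credit: +734 days → 27 December 2030.
Applicant Delay Offset: −40 days → 17 November 2030.

November 17, 2030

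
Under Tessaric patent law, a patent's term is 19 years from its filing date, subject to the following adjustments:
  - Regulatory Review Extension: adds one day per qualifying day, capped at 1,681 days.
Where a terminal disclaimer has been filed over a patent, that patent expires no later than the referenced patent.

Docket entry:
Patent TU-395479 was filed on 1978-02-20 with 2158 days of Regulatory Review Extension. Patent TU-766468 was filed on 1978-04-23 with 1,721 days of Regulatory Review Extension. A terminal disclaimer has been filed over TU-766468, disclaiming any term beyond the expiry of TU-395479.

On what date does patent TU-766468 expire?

Natural term of TU-766468:
  Base: filing + 19 years → 23 April 1997.
  Regulatory Review Extension: 1721 days claimed exceeds the 1681-day cap, so +1681 days → 29 November 2001.
Expiry of referenced patent TU-395479:
  Base: filing + 19 years → 20 February 1997.
  Regulatory Review Extension: 2158 days claimed exceeds the 1681-day cap, so +1681 days → 28 September 2001.
Terminal disclaimer: TU-766468 expires on the earlier of 29 November 2001 and 28 September 2001.

2001-09-28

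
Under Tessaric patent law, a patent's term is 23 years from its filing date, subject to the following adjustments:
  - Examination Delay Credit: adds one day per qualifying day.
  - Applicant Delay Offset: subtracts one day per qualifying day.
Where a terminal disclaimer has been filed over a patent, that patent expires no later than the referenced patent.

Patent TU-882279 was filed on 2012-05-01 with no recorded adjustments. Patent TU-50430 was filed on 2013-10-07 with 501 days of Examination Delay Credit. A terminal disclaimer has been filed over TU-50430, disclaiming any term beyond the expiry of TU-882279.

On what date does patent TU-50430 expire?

May 1, 2035

Natural term of TU-50430:
  Base: filing + 23 years → 7 October 2036.
  Examination Delay Credit: +501 days → 20 February 2038.
Expiry of referenced patent TU-882279:
  Base: filing + 23 years → 1 May 2035.
Terminal disclaimer: TU-50430 expires on the earlier of 20 February 2038 and 1 May 2035.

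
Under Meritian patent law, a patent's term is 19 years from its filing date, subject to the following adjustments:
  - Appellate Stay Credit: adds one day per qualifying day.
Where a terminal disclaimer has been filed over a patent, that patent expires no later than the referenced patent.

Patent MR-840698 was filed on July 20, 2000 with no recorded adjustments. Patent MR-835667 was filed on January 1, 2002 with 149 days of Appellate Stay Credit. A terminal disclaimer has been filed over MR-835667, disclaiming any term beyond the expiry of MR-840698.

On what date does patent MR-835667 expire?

July 20, 2019

Natural term of MR-835667:
  Base: filing + 19 years → 1 January 2021.
  Appellate Stay Credit: +149 days → 30 May 2021.
Expiry of referenced patent MR-840698:
  Base: filing + 19 years → 20 July 2019.
Terminal disclaimer: MR-835667 expires on the earlier of 30 May 2021 and 20 July 2019.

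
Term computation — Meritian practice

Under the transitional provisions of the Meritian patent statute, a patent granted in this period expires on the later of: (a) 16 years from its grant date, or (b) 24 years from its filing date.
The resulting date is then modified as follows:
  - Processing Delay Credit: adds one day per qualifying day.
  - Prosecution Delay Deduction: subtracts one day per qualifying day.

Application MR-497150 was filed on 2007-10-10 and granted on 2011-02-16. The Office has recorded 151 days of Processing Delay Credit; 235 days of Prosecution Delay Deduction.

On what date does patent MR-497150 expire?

(a) grant + 16 years → 16 February 2027.
(b) filing + 24 years → 10 October 2031.
Later of the two: 10 October 2031.
Processing Delay Credit: +151 days → 9 March 2032.
Prosecution Delay Deduction: −235 days → 18 July 2031.

2031-07-18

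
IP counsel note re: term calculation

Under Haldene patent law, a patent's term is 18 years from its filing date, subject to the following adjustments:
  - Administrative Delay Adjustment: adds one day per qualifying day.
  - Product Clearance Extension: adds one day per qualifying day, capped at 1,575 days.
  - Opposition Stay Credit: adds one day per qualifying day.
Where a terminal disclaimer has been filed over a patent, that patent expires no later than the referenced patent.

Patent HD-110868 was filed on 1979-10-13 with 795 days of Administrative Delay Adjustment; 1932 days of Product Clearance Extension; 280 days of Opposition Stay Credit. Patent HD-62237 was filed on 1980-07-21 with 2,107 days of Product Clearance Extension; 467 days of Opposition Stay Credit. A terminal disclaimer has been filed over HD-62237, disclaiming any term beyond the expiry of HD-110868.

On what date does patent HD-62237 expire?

Natural term of HD-62237:
  Base: filing + 18 years → 21 July 1998.
  Product Clearance Extension: 2107 days claimed exceeds the 1575-day cap, so +1575 days → 12 November 2002.
  Opposition Stay Credit: +467 days → 22 February 2004.
Expiry of referenced patent HD-110868:
  Base: filing + 18 years → 13 October 1997.
  Administrative Delay Adjustment: +795 days → 17 December 1999.
  Product Clearance Extension: 1932 days claimed exceeds the 1575-day cap, so +1575 days → 9 April 2004.
  Opposition Stay Credit: +280 days → 14 January 2005.
Terminal disclaimer: HD-62237 expires on the earlier of 22 February 2004 and 14 January 2005.

2004-02-22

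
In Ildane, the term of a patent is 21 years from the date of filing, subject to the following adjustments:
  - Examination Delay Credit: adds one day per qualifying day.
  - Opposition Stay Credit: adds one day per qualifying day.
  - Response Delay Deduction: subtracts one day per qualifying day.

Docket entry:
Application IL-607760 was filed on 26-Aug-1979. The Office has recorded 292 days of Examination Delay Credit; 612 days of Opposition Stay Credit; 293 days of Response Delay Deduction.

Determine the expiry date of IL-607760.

Base term: filing date + 21 years → 26 August 2000.
Examination Delay Credit: +292 days → 14 June 2001.
Opposition Stay Credit: +612 days → 16 February 2003.
Response Delay Deduction: −293 days → 29 April 2002.

April 29, 2002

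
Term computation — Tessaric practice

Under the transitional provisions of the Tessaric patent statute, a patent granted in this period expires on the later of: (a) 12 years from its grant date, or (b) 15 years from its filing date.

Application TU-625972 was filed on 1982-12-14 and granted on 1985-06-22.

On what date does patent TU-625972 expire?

December 14, 1997

(a) grant + 12 years → 22 June 1997.
(b) filing + 15 years → 14 December 1997.
Later of the two: 14 December 1997.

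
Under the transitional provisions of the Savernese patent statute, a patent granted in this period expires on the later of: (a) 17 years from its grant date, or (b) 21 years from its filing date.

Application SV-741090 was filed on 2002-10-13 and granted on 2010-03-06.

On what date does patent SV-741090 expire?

2027-03-06

(a) grant + 17 years → 6 March 2027.
(b) filing + 21 years → 13 October 2023.
Later of the two: 6 March 2027.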